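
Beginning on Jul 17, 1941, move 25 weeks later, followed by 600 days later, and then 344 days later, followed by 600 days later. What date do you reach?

April 1, 1946

Adding 25 weeks (= 175 days) from July 17, 1941:
July has 31 days, so 31 − 17 = 14 days remain after July 17, 1941; 175 − 14 = 161 left.
August 1941 has 31 days: 161 − 31 = 130 left.
September 1941 has 30 days: 130 − 30 = 100 left.
October 1941 has 31 days: 100 − 31 = 69 left.
November 1941 has 30 days: 69 − 30 = 39 left.
December 1941 has 31 days: 39 − 31 = 8 left.
8 days into January 1942 → January 8, 1942.
Counting forward 600 days from January 8, 1942:
January has 31 days, so 31 − 8 = 23 days remain after January 8, 1942; 600 − 23 = 577 left.
February 1942 has 28 days (1942 is not a leap year): 577 − 28 = 549 left.
March 1942 has 31 days: 549 − 31 = 518 left.
April 1942 has 30 days: 518 − 30 = 488 left.
May 1942 has 31 days: 488 − 31 = 457 left.
June 1942 has 30 days: 457 − 30 = 427 left.
July 1942 has 31 days: 427 − 31 = 396 left.
August 1942 has 31 days: 396 − 31 = 365 left.
September 1942 has 30 days: 365 − 30 = 335 left.
October 1942 has 31 days: 335 − 31 = 304 left.
November 1942 has 30 days: 304 − 30 = 274 left.
December 1942 has 31 days: 274 − 31 = 243 left.
January 1943 has 31 days: 243 − 31 = 212 left.
February 1943 has 28 days (1943 is not a leap year): 212 − 28 = 184 left.
March 1943 has 31 days: 184 − 31 = 153 left.
April 1943 has 30 days: 153 − 30 = 123 left.
May 1943 has 31 days: 123 − 31 = 92 left.
June 1943 has 30 days: 92 − 30 = 62 left.
July 1943 has 31 days: 62 − 31 = 31 left.
31 days into August 1943 → August 31, 1943.
Advancing 344 days from August 31, 1943:
August has 31 days, so 31 − 31 = 0 days remain after August 31, 1943; 344 − 0 = 344 left.
September 1943 has 30 days: 344 − 30 = 314 left.
October 1943 has 31 days: 314 − 31 = 283 left.
November 1943 has 30 days: 283 − 30 = 253 left.
December 1943 has 31 days: 253 − 31 = 222 left.
January 1944 has 31 days: 222 − 31 = 191 left.
February 1944 has 29 days (1944 is a leap year): 191 − 29 = 162 left.
March 1944 has 31 days: 162 − 31 = 131 left.
April 1944 has 30 days: 131 − 30 = 101 left.
May 1944 has 31 days: 101 − 31 = 70 left.
June 1944 has 30 days: 70 − 30 = 40 left.
July 1944 has 31 days: 40 − 31 = 9 left.
9 days into August 1944 → August 9, 1944.
Counting forward 600 days from August 9, 1944:
August has 31 days, so 31 − 9 = 22 days remain after August 9, 1944; 600 − 22 = 578 left.
September 1944 has 30 days: 578 − 30 = 548 left.
October 1944 has 31 days: 548 − 31 = 517 left.
November 1944 has 30 days: 517 − 30 = 487 left.
December 1944 has 31 days: 487 − 31 = 456 left.
January 1945 has 31 days: 456 − 31 = 425 left.
February 1945 has 28 days (1945 is not a leap year): 425 − 28 = 397 left.
March 1945 has 31 days: 397 − 31 = 366 left.
April 1945 has 30 days: 366 − 30 = 336 left.
May 1945 has 31 days: 336 − 31 = 305 left.
June 1945 has 30 days: 305 − 30 = 275 left.
July 1945 has 31 days: 275 − 31 = 244 left.
August 1945 has 31 days: 244 − 31 = 213 left.
September 1945 has 30 days: 213 − 30 = 183 left.
October 1945 has 31 days: 183 − 31 = 152 left.
November 1945 has 30 days: 152 − 30 = 122 left.
December 1945 has 31 days: 122 − 31 = 91 left.
January 1946 has 31 days: 91 − 31 = 60 left.
February 1946 has 28 days (1946 is not a leap year): 60 − 28 = 32 left.
March 1946 has 31 days: 32 − 31 = 1 left.
1 day into April 1946 → April 1, 1946.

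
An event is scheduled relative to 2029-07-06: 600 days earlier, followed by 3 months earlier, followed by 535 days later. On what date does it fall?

Going back 600 days from July 6, 2029:
Going back 6 days from July 6, 2029 reaches the end of the previous month; 600 − 6 = 594 left.
June 2029 has 30 days: 594 − 30 = 564 left.
May 2029 has 31 days: 564 − 31 = 533 left.
April 2029 has 30 days: 533 − 30 = 503 left.
March 2029 has 31 days: 503 − 31 = 472 left.
February 2029 has 28 days (2029 is not a leap year): 472 − 28 = 444 left.
January 2029 has 31 days: 444 − 31 = 413 left.
December 2028 has 31 days: 413 − 31 = 382 left.
November 2028 has 30 days: 382 − 30 = 352 left.
October 2028 has 31 days: 352 − 31 = 321 left.
September 2028 has 30 days: 321 − 30 = 291 left.
August 2028 has 31 days: 291 − 31 = 260 left.
July 2028 has 31 days: 260 − 31 = 229 left.
June 2028 has 30 days: 229 − 30 = 199 left.
May 2028 has 31 days: 199 − 31 = 168 left.
April 2028 has 30 days: 168 − 30 = 138 left.
March 2028 has 31 days: 138 − 31 = 107 left.
February 2028 has 29 days (2028 is a leap year): 107 − 29 = 78 left.
January 2028 has 31 days: 78 − 31 = 47 left.
December 2027 has 31 days: 47 − 31 = 16 left.
November 2027 has 30 days; 30 − 16 = 14 → November 14, 2027.
Counting back 3 months from November 14, 2027:
month 11 − 3 = 8 → August 2027.
Day 14 is valid in August, giving August 14, 2027.
Counting forward 535 days from August 14, 2027:
August has 31 days, so 31 − 14 = 17 days remain after August 14, 2027; 535 − 17 = 518 left.
September 2027 has 30 days: 518 − 30 = 488 left.
October 2027 has 31 days: 488 − 31 = 457 left.
November 2027 has 30 days: 457 − 30 = 427 left.
December 2027 has 31 days: 427 − 31 = 396 left.
January 2028 has 31 days: 396 − 31 = 365 left.
February 2028 has 29 days (2028 is a leap year): 365 − 29 = 336 left.
March 2028 has 31 days: 336 − 31 = 305 left.
April 2028 has 30 days: 305 − 30 = 275 left.
May 2028 has 31 days: 275 − 31 = 244 left.
June 2028 has 30 days: 244 − 30 = 214 left.
July 2028 has 31 days: 214 − 31 = 183 left.
August 2028 has 31 days: 183 − 31 = 152 left.
September 2028 has 30 days: 152 − 30 = 122 left.
October 2028 has 31 days: 122 − 31 = 91 left.
November 2028 has 30 days: 91 − 30 = 61 left.
December 2028 has 31 days: 61 − 31 = 30 left.
30 days into January 2029 → January 30, 2029.

January 30, 2029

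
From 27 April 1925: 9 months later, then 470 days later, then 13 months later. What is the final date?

June 12, 1928

Counting forward 9 months from April 27, 1925:
month 4 + 9 = 13, which is month 1 of year 1926 → January 1926.
Day 27 is valid in January, giving January 27, 1926.
Advancing 470 days from January 27, 1926:
January has 31 days, so 31 − 27 = 4 days remain after January 27, 1926; 470 − 4 = 466 left.
February 1926 has 28 days (1926 is not a leap year): 466 − 28 = 438 left.
March 1926 has 31 days: 438 − 31 = 407 left.
April 1926 has 30 days: 407 − 30 = 377 left.
May 1926 has 31 days: 377 − 31 = 346 left.
June 1926 has 30 days: 346 − 30 = 316 left.
July 1926 has 31 days: 316 − 31 = 285 left.
August 1926 has 31 days: 285 − 31 = 254 left.
September 1926 has 30 days: 254 − 30 = 224 left.
October 1926 has 31 days: 224 − 31 = 193 left.
November 1926 has 30 days: 193 − 30 = 163 left.
December 1926 has 31 days: 163 − 31 = 132 left.
January 1927 has 31 days: 132 − 31 = 101 left.
February 1927 has 28 days (1927 is not a leap year): 101 − 28 = 73 left.
March 1927 has 31 days: 73 − 31 = 42 left.
April 1927 has 30 days: 42 − 30 = 12 left.
12 days into May 1927 → May 12, 1927.
Counting forward 13 months from May 12, 1927:
month 5 + 13 = 18, which is month 6 of year 1928 → June 1928.
Day 12 is valid in June, giving June 12, 1928.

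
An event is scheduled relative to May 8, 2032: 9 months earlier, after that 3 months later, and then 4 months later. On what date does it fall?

March 8, 2032

Going back 9 months from May 8, 2032:
month 5 − 9 = -4, which is month 8 of year 2031 → August 2031.
Day 8 is valid in August, giving August 8, 2031.
Counting forward 3 months from August 8, 2031:
month 8 + 3 = 11 → November 2031.
Day 8 is valid in November, giving November 8, 2031.
Counting forward 4 months from November 8, 2031:
month 11 + 4 = 15, which is month 3 of year 2032 → March 2032.
Day 8 is valid in March, giving March 8, 2032.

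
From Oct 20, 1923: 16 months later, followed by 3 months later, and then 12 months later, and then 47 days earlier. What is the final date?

Counting forward 16 months from October 20, 1923:
month 10 + 16 = 26, which is month 2 of year 1925 → February 1925.
Day 20 is valid in February, giving February 20, 1925.
Counting forward 3 months from February 20, 1925:
month 2 + 3 = 5 → May 1925.
Day 20 is valid in May, giving May 20, 1925.
Adding 12 months from May 20, 1925:
month 5 + 12 = 17, which is month 5 of year 1926 → May 1926.
Day 20 is valid in May, giving May 20, 1926.
Subtracting 47 days from May 20, 1926:
Going back 20 days from May 20, 1926 reaches the end of the previous month; 47 − 20 = 27 left.
April 1926 has 30 days; 30 − 27 = 3 → April 3, 1926.

April 3, 1926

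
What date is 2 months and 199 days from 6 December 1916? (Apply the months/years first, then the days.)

Counting forward 2 months and 199 days from December 6, 1916: first the month/year part, then the days.
month 12 + 2 = 14, which is month 2 of year 1917 → February 1917.
Day 6 is valid in February, giving February 6, 1917.
Now add 199 days from February 6, 1917.
February has 28 days, so 28 − 6 = 22 days remain after February 6, 1917; 199 − 22 = 177 left.
March 1917 has 31 days: 177 − 31 = 146 left.
April 1917 has 30 days: 146 − 30 = 116 left.
May 1917 has 31 days: 116 − 31 = 85 left.
June 1917 has 30 days: 85 − 30 = 55 left.
July 1917 has 31 days: 55 − 31 = 24 left.
24 days into August 1917 → August 24, 1917.

August 24, 1917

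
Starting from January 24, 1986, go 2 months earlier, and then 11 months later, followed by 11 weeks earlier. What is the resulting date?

Going back 2 months from January 24, 1986:
month 1 − 2 = -1, which is month 11 of year 1985 → November 1985.
Day 24 is valid in November, giving November 24, 1985.
Counting forward 11 months from November 24, 1985:
month 11 + 11 = 22, which is month 10 of year 1986 → October 1986.
Day 24 is valid in October, giving October 24, 1986.
Going back 11 weeks (= 77 days) from October 24, 1986:
Going back 24 days from October 24, 1986 reaches the end of the previous month; 77 − 24 = 53 left.
September 1986 has 30 days: 53 − 30 = 23 left.
August 1986 has 31 days; 31 − 23 = 8 → August 8, 1986.

August 8, 1986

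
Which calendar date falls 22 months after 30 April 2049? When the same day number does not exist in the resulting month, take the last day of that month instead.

February 28, 2051

Advancing 22 months from April 30, 2049.
month 4 + 22 = 26, which is month 2 of year 2051 → February 2051.
February 2051 has only 28 days (2051 is not a leap year — relevant if February), and the start was day 30, so the date clamps to February 28, 2051.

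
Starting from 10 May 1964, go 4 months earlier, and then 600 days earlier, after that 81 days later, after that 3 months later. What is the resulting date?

Counting back 4 months from May 10, 1964:
month 5 − 4 = 1 → January 1964.
Day 10 is valid in January, giving January 10, 1964.
Subtracting 600 days from January 10, 1964:
Going back 10 days from January 10, 1964 reaches the end of the previous month; 600 − 10 = 590 left.
December 1963 has 31 days: 590 − 31 = 559 left.
November 1963 has 30 days: 559 − 30 = 529 left.
October 1963 has 31 days: 529 − 31 = 498 left.
September 1963 has 30 days: 498 − 30 = 468 left.
August 1963 has 31 days: 468 − 31 = 437 left.
July 1963 has 31 days: 437 − 31 = 406 left.
June 1963 has 30 days: 406 − 30 = 376 left.
May 1963 has 31 days: 376 − 31 = 345 left.
April 1963 has 30 days: 345 − 30 = 315 left.
March 1963 has 31 days: 315 − 31 = 284 left.
February 1963 has 28 days (1963 is not a leap year): 284 − 28 = 256 left.
January 1963 has 31 days: 256 − 31 = 225 left.
December 1962 has 31 days: 225 − 31 = 194 left.
November 1962 has 30 days: 194 − 30 = 164 left.
October 1962 has 31 days: 164 − 31 = 133 left.
September 1962 has 30 days: 133 − 30 = 103 left.
August 1962 has 31 days: 103 − 31 = 72 left.
July 1962 has 31 days: 72 − 31 = 41 left.
June 1962 has 30 days: 41 − 30 = 11 left.
May 1962 has 31 days; 31 − 11 = 20 → May 20, 1962.
Advancing 81 days from May 20, 1962:
May has 31 days, so 31 − 20 = 11 days remain after May 20, 1962; 81 − 11 = 70 left.
June 1962 has 30 days: 70 − 30 = 40 left.
July 1962 has 31 days: 40 − 31 = 9 left.
9 days into August 1962 → August 9, 1962.
Adding 3 months from August 9, 1962:
month 8 + 3 = 11 → November 1962.
Day 9 is valid in November, giving November 9, 1962.

November 9, 1962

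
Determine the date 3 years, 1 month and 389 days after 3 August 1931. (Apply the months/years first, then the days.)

Adding 3 years, 1 month and 389 days from August 3, 1931: first the month/year part, then the days.
+3 years → 1934; month 8 + 1 = 9 → September 1934.
Day 3 is valid in September, giving September 3, 1934.
Now add 389 days from September 3, 1934.
September has 30 days, so 30 − 3 = 27 days remain after September 3, 1934; 389 − 27 = 362 left.
October 1934 has 31 days: 362 − 31 = 331 left.
November 1934 has 30 days: 331 − 30 = 301 left.
December 1934 has 31 days: 301 − 31 = 270 left.
January 1935 has 31 days: 270 − 31 = 239 left.
February 1935 has 28 days (1935 is not a leap year): 239 − 28 = 211 left.
March 1935 has 31 days: 211 − 31 = 180 left.
April 1935 has 30 days: 180 − 30 = 150 left.
May 1935 has 31 days: 150 − 31 = 119 left.
June 1935 has 30 days: 119 − 30 = 89 left.
July 1935 has 31 days: 89 − 31 = 58 left.
August 1935 has 31 days: 58 − 31 = 27 left.
27 days into September 1935 → September 27, 1935.

September 27, 1935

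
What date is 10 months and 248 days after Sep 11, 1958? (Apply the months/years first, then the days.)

Advancing 10 months and 248 days from September 11, 1958: first the month/year part, then the days.
month 9 + 10 = 19, which is month 7 of year 1959 → July 1959.
Day 11 is valid in July, giving July 11, 1959.
Now add 248 days from July 11, 1959.
July has 31 days, so 31 − 11 = 20 days remain after July 11, 1959; 248 − 20 = 228 left.
August 1959 has 31 days: 228 − 31 = 197 left.
September 1959 has 30 days: 197 − 30 = 167 left.
October 1959 has 31 days: 167 − 31 = 136 left.
November 1959 has 30 days: 136 − 30 = 106 left.
December 1959 has 31 days: 106 − 31 = 75 left.
January 1960 has 31 days: 75 − 31 = 44 left.
February 1960 has 29 days (1960 is a leap year): 44 − 29 = 15 left.
15 days into March 1960 → March 15, 1960.

March 15, 1960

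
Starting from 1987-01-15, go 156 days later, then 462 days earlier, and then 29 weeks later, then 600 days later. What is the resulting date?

May 26, 1988

Counting forward 156 days from January 15, 1987:
January has 31 days, so 31 − 15 = 16 days remain after January 15, 1987; 156 − 16 = 140 left.
February 1987 has 28 days (1987 is not a leap year): 140 − 28 = 112 left.
March 1987 has 31 days: 112 − 31 = 81 left.
April 1987 has 30 days: 81 − 30 = 51 left.
May 1987 has 31 days: 51 − 31 = 20 left.
20 days into June 1987 → June 20, 1987.
Going back 462 days from June 20, 1987:
Going back 20 days from June 20, 1987 reaches the end of the previous month; 462 − 20 = 442 left.
May 1987 has 31 days: 442 − 31 = 411 left.
April 1987 has 30 days: 411 − 30 = 381 left.
March 1987 has 31 days: 381 − 31 = 350 left.
February 1987 has 28 days (1987 is not a leap year): 350 − 28 = 322 left.
January 1987 has 31 days: 322 − 31 = 291 left.
December 1986 has 31 days: 291 − 31 = 260 left.
November 1986 has 30 days: 260 − 30 = 230 left.
October 1986 has 31 days: 230 − 31 = 199 left.
September 1986 has 30 days: 199 − 30 = 169 left.
August 1986 has 31 days: 169 − 31 = 138 left.
July 1986 has 31 days: 138 − 31 = 107 left.
June 1986 has 30 days: 107 − 30 = 77 left.
May 1986 has 31 days: 77 − 31 = 46 left.
April 1986 has 30 days: 46 − 30 = 16 left.
March 1986 has 31 days; 31 − 16 = 15 → March 15, 1986.
Advancing 29 weeks (= 203 days) from March 15, 1986:
March has 31 days, so 31 − 15 = 16 days remain after March 15, 1986; 203 − 16 = 187 left.
April 1986 has 30 days: 187 − 30 = 157 left.
May 1986 has 31 days: 157 − 31 = 126 left.
June 1986 has 30 days: 126 − 30 = 96 left.
July 1986 has 31 days: 96 − 31 = 65 left.
August 1986 has 31 days: 65 − 31 = 34 left.
September 1986 has 30 days: 34 − 30 = 4 left.
4 days into October 1986 → October 4, 1986.
Adding 600 days from October 4, 1986:
October has 31 days, so 31 − 4 = 27 days remain after October 4, 1986; 600 − 27 = 573 left.
November 1986 has 30 days: 573 − 30 = 543 left.
December 1986 has 31 days: 543 − 31 = 512 left.
January 1987 has 31 days: 512 − 31 = 481 left.
February 1987 has 28 days (1987 is not a leap year): 481 − 28 = 453 left.
March 1987 has 31 days: 453 − 31 = 422 left.
April 1987 has 30 days: 422 − 30 = 392 left.
May 1987 has 31 days: 392 − 31 = 361 left.
June 1987 has 30 days: 361 − 30 = 331 left.
July 1987 has 31 days: 331 − 31 = 300 left.
August 1987 has 31 days: 300 − 31 = 269 left.
September 1987 has 30 days: 269 − 30 = 239 left.
October 1987 has 31 days: 239 − 31 = 208 left.
November 1987 has 30 days: 208 − 30 = 178 left.
December 1987 has 31 days: 178 − 31 = 147 left.
January 1988 has 31 days: 147 − 31 = 116 left.
February 1988 has 29 days (1988 is a leap year): 116 − 29 = 87 left.
March 1988 has 31 days: 87 − 31 = 56 left.
April 1988 has 30 days: 56 − 30 = 26 left.
26 days into May 1988 → May 26, 1988.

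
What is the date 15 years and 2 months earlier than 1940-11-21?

Going back 15 years and 2 months from November 21, 1940.
-15 years → 1925; month 11 − 2 = 9 → September 1925.
Day 21 is valid in September, giving September 21, 1925.

September 21, 1925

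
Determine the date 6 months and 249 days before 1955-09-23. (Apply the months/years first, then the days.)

July 17, 1954

Counting back 6 months and 249 days from September 23, 1955: first the month/year part, then the days.
month 9 − 6 = 3 → March 1955.
Day 23 is valid in March, giving March 23, 1955.
Now subtract 249 days from March 23, 1955.
Going back 23 days from March 23, 1955 reaches the end of the previous month; 249 − 23 = 226 left.
February 1955 has 28 days (1955 is not a leap year): 226 − 28 = 198 left.
January 1955 has 31 days: 198 − 31 = 167 left.
December 1954 has 31 days: 167 − 31 = 136 left.
November 1954 has 30 days: 136 − 30 = 106 left.
October 1954 has 31 days: 106 − 31 = 75 left.
September 1954 has 30 days: 75 − 30 = 45 left.
August 1954 has 31 days: 45 − 31 = 14 left.
July 1954 has 31 days; 31 − 14 = 17 → July 17, 1954.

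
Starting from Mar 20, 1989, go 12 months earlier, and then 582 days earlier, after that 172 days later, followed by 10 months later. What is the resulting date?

December 4, 1987

Going back 12 months from March 20, 1989:
month 3 − 12 = -9, which is month 3 of year 1988 → March 1988.
Day 20 is valid in March, giving March 20, 1988.
Going back 582 days from March 20, 1988:
Going back 20 days from March 20, 1988 reaches the end of the previous month; 582 − 20 = 562 left.
February 1988 has 29 days (1988 is a leap year): 562 − 29 = 533 left.
January 1988 has 31 days: 533 − 31 = 502 left.
December 1987 has 31 days: 502 − 31 = 471 left.
November 1987 has 30 days: 471 − 30 = 441 left.
October 1987 has 31 days: 441 − 31 = 410 left.
September 1987 has 30 days: 410 − 30 = 380 left.
August 1987 has 31 days: 380 − 31 = 349 left.
July 1987 has 31 days: 349 − 31 = 318 left.
June 1987 has 30 days: 318 − 30 = 288 left.
May 1987 has 31 days: 288 − 31 = 257 left.
April 1987 has 30 days: 257 − 30 = 227 left.
March 1987 has 31 days: 227 − 31 = 196 left.
February 1987 has 28 days (1987 is not a leap year): 196 − 28 = 168 left.
January 1987 has 31 days: 168 − 31 = 137 left.
December 1986 has 31 days: 137 − 31 = 106 left.
November 1986 has 30 days: 106 − 30 = 76 left.
October 1986 has 31 days: 76 − 31 = 45 left.
September 1986 has 30 days: 45 − 30 = 15 left.
August 1986 has 31 days; 31 − 15 = 16 → August 16, 1986.
Counting forward 172 days from August 16, 1986:
August has 31 days, so 31 − 16 = 15 days remain after August 16, 1986; 172 − 15 = 157 left.
September 1986 has 30 days: 157 − 30 = 127 left.
October 1986 has 31 days: 127 − 31 = 96 left.
November 1986 has 30 days: 96 − 30 = 66 left.
December 1986 has 31 days: 66 − 31 = 35 left.
January 1987 has 31 days: 35 − 31 = 4 left.
4 days into February 1987 → February 4, 1987.
Adding 10 months from February 4, 1987:
month 2 + 10 = 12 → December 1987.
Day 4 is valid in December, giving December 4, 1987.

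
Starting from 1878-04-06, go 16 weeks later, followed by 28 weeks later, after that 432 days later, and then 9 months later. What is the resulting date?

Counting forward 16 weeks (= 112 days) from April 6, 1878:
April has 30 days, so 30 − 6 = 24 days remain after April 6, 1878; 112 − 24 = 88 left.
May 1878 has 31 days: 88 − 31 = 57 left.
June 1878 has 30 days: 57 − 30 = 27 left.
27 days into July 1878 → July 27, 1878.
Advancing 28 weeks (= 196 days) from July 27, 1878:
July has 31 days, so 31 − 27 = 4 days remain after July 27, 1878; 196 − 4 = 192 left.
August 1878 has 31 days: 192 − 31 = 161 left.
September 1878 has 30 days: 161 − 30 = 131 left.
October 1878 has 31 days: 131 − 31 = 100 left.
November 1878 has 30 days: 100 − 30 = 70 left.
December 1878 has 31 days: 70 − 31 = 39 left.
January 1879 has 31 days: 39 − 31 = 8 left.
8 days into February 1879 → February 8, 1879.
Counting forward 432 days from February 8, 1879:
February has 28 days, so 28 − 8 = 20 days remain after February 8, 1879; 432 − 20 = 412 left.
March 1879 has 31 days: 412 − 31 = 381 left.
April 1879 has 30 days: 381 − 30 = 351 left.
May 1879 has 31 days: 351 − 31 = 320 left.
June 1879 has 30 days: 320 − 30 = 290 left.
July 1879 has 31 days: 290 − 31 = 259 left.
August 1879 has 31 days: 259 − 31 = 228 left.
September 1879 has 30 days: 228 − 30 = 198 left.
October 1879 has 31 days: 198 − 31 = 167 left.
November 1879 has 30 days: 167 − 30 = 137 left.
December 1879 has 31 days: 137 − 31 = 106 left.
January 1880 has 31 days: 106 − 31 = 75 left.
February 1880 has 29 days (1880 is a leap year): 75 − 29 = 46 left.
March 1880 has 31 days: 46 − 31 = 15 left.
15 days into April 1880 → April 15, 1880.
Advancing 9 months from April 15, 1880:
month 4 + 9 = 13, which is month 1 of year 1881 → January 1881.
Day 15 is valid in January, giving January 15, 1881.

January 15, 1881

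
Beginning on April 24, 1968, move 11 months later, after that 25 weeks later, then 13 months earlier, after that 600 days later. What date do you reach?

Counting forward 11 months from April 24, 1968:
month 4 + 11 = 15, which is month 3 of year 1969 → March 1969.
Day 24 is valid in March, giving March 24, 1969.
Advancing 25 weeks (= 175 days) from March 24, 1969:
March has 31 days, so 31 − 24 = 7 days remain after March 24, 1969; 175 − 7 = 168 left.
April 1969 has 30 days: 168 − 30 = 138 left.
May 1969 has 31 days: 138 − 31 = 107 left.
June 1969 has 30 days: 107 − 30 = 77 left.
July 1969 has 31 days: 77 − 31 = 46 left.
August 1969 has 31 days: 46 − 31 = 15 left.
15 days into September 1969 → September 15, 1969.
Subtracting 13 months from September 15, 1969:
month 9 − 13 = -4, which is month 8 of year 1968 → August 1968.
Day 15 is valid in August, giving August 15, 1968.
Counting forward 600 days from August 15, 1968:
August has 31 days, so 31 − 15 = 16 days remain after August 15, 1968; 600 − 16 = 584 left.
September 1968 has 30 days: 584 − 30 = 554 left.
October 1968 has 31 days: 554 − 31 = 523 left.
November 1968 has 30 days: 523 − 30 = 493 left.
December 1968 has 31 days: 493 − 31 = 462 left.
January 1969 has 31 days: 462 − 31 = 431 left.
February 1969 has 28 days (1969 is not a leap year): 431 − 28 = 403 left.
March 1969 has 31 days: 403 − 31 = 372 left.
April 1969 has 30 days: 372 − 30 = 342 left.
May 1969 has 31 days: 342 − 31 = 311 left.
June 1969 has 30 days: 311 − 30 = 281 left.
July 1969 has 31 days: 281 − 31 = 250 left.
August 1969 has 31 days: 250 − 31 = 219 left.
September 1969 has 30 days: 219 − 30 = 189 left.
October 1969 has 31 days: 189 − 31 = 158 left.
November 1969 has 30 days: 158 − 30 = 128 left.
December 1969 has 31 days: 128 − 31 = 97 left.
January 1970 has 31 days: 97 − 31 = 66 left.
February 1970 has 28 days (1970 is not a leap year): 66 − 28 = 38 left.
March 1970 has 31 days: 38 − 31 = 7 left.
7 days into April 1970 → April 7, 1970.

April 7, 1970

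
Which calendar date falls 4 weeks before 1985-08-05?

July 8, 1985

Counting back 4 weeks = 28 days from August 5, 1985.
Going back 5 days from August 5, 1985 reaches the end of the previous month; 28 − 5 = 23 left.
July 1985 has 31 days; 31 − 23 = 8 → July 8, 1985.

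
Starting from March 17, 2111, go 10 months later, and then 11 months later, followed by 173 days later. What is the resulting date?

Adding 10 months from March 17, 2111:
month 3 + 10 = 13, which is month 1 of year 2112 → January 2112.
Day 17 is valid in January, giving January 17, 2112.
Adding 11 months from January 17, 2112:
month 1 + 11 = 12 → December 2112.
Day 17 is valid in December, giving December 17, 2112.
Counting forward 173 days from December 17, 2112:
December has 31 days, so 31 − 17 = 14 days remain after December 17, 2112; 173 − 14 = 159 left.
January 2113 has 31 days: 159 − 31 = 128 left.
February 2113 has 28 days (2113 is not a leap year): 128 − 28 = 100 left.
March 2113 has 31 days: 100 − 31 = 69 left.
April 2113 has 30 days: 69 − 30 = 39 left.
May 2113 has 31 days: 39 − 31 = 8 left.
8 days into June 2113 → June 8, 2113.

June 8, 2113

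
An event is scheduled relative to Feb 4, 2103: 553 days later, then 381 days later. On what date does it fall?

Adding 553 days from February 4, 2103:
February has 28 days, so 28 − 4 = 24 days remain after February 4, 2103; 553 − 24 = 529 left.
March 2103 has 31 days: 529 − 31 = 498 left.
April 2103 has 30 days: 498 − 30 = 468 left.
May 2103 has 31 days: 468 − 31 = 437 left.
June 2103 has 30 days: 437 − 30 = 407 left.
July 2103 has 31 days: 407 − 31 = 376 left.
August 2103 has 31 days: 376 − 31 = 345 left.
September 2103 has 30 days: 345 − 30 = 315 left.
October 2103 has 31 days: 315 − 31 = 284 left.
November 2103 has 30 days: 284 − 30 = 254 left.
December 2103 has 31 days: 254 − 31 = 223 left.
January 2104 has 31 days: 223 − 31 = 192 left.
February 2104 has 29 days (2104 is a leap year): 192 − 29 = 163 left.
March 2104 has 31 days: 163 − 31 = 132 left.
April 2104 has 30 days: 132 − 30 = 102 left.
May 2104 has 31 days: 102 − 31 = 71 left.
June 2104 has 30 days: 71 − 30 = 41 left.
July 2104 has 31 days: 41 − 31 = 10 left.
10 days into August 2104 → August 10, 2104.
Adding 381 days from August 10, 2104:
August has 31 days, so 31 − 10 = 21 days remain after August 10, 2104; 381 − 21 = 360 left.
September 2104 has 30 days: 360 − 30 = 330 left.
October 2104 has 31 days: 330 − 31 = 299 left.
November 2104 has 30 days: 299 − 30 = 269 left.
December 2104 has 31 days: 269 − 31 = 238 left.
January 2105 has 31 days: 238 − 31 = 207 left.
February 2105 has 28 days (2105 is not a leap year): 207 − 28 = 179 left.
March 2105 has 31 days: 179 − 31 = 148 left.
April 2105 has 30 days: 148 − 30 = 118 left.
May 2105 has 31 days: 118 − 31 = 87 left.
June 2105 has 30 days: 87 − 30 = 57 left.
July 2105 has 31 days: 57 − 31 = 26 left.
26 days into August 2105 → August 26, 2105.

August 26, 2105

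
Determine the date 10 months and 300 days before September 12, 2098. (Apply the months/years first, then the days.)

Counting back 10 months and 300 days from September 12, 2098: first the month/year part, then the days.
month 9 − 10 = -1, which is month 11 of year 2097 → November 2097.
Day 12 is valid in November, giving November 12, 2097.
Now subtract 300 days from November 12, 2097.
Going back 12 days from November 12, 2097 reaches the end of the previous month; 300 − 12 = 288 left.
October 2097 has 31 days: 288 − 31 = 257 left.
September 2097 has 30 days: 257 − 30 = 227 left.
August 2097 has 31 days: 227 − 31 = 196 left.
July 2097 has 31 days: 196 − 31 = 165 left.
June 2097 has 30 days: 165 − 30 = 135 left.
May 2097 has 31 days: 135 − 31 = 104 left.
April 2097 has 30 days: 104 − 30 = 74 left.
March 2097 has 31 days: 74 − 31 = 43 left.
February 2097 has 28 days (2097 is not a leap year): 43 − 28 = 15 left.
January 2097 has 31 days; 31 − 15 = 16 → January 16, 2097.

January 16, 2097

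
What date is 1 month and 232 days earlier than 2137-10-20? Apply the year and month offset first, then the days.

January 31, 2137

Going back 1 month and 232 days from October 20, 2137: first the month/year part, then the days.
month 10 − 1 = 9 → September 2137.
Day 20 is valid in September, giving September 20, 2137.
Now subtract 232 days from September 20, 2137.
Going back 20 days from September 20, 2137 reaches the end of the previous month; 232 − 20 = 212 left.
August 2137 has 31 days: 212 − 31 = 181 left.
July 2137 has 31 days: 181 − 31 = 150 left.
June 2137 has 30 days: 150 − 30 = 120 left.
May 2137 has 31 days: 120 − 31 = 89 left.
April 2137 has 30 days: 89 − 30 = 59 left.
March 2137 has 31 days: 59 − 31 = 28 left.
February 2137 has 28 days (2137 is not a leap year): 28 − 28 = 0 left.
January 2137 has 31 days; 31 − 0 = 31 → January 31, 2137.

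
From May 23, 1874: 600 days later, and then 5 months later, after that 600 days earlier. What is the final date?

October 22, 1874

Counting forward 600 days from May 23, 1874:
May has 31 days, so 31 − 23 = 8 days remain after May 23, 1874; 600 − 8 = 592 left.
June 1874 has 30 days: 592 − 30 = 562 left.
July 1874 has 31 days: 562 − 31 = 531 left.
August 1874 has 31 days: 531 − 31 = 500 left.
September 1874 has 30 days: 500 − 30 = 470 left.
October 1874 has 31 days: 470 − 31 = 439 left.
November 1874 has 30 days: 439 − 30 = 409 left.
December 1874 has 31 days: 409 − 31 = 378 left.
January 1875 has 31 days: 378 − 31 = 347 left.
February 1875 has 28 days (1875 is not a leap year): 347 − 28 = 319 left.
March 1875 has 31 days: 319 − 31 = 288 left.
April 1875 has 30 days: 288 − 30 = 258 left.
May 1875 has 31 days: 258 − 31 = 227 left.
June 1875 has 30 days: 227 − 30 = 197 left.
July 1875 has 31 days: 197 − 31 = 166 left.
August 1875 has 31 days: 166 − 31 = 135 left.
September 1875 has 30 days: 135 − 30 = 105 left.
October 1875 has 31 days: 105 − 31 = 74 left.
November 1875 has 30 days: 74 − 30 = 44 left.
December 1875 has 31 days: 44 − 31 = 13 left.
13 days into January 1876 → January 13, 1876.
Counting forward 5 months from January 13, 1876:
month 1 + 5 = 6 → June 1876.
Day 13 is valid in June, giving June 13, 1876.
Going back 600 days from June 13, 1876:
Going back 13 days from June 13, 1876 reaches the end of the previous month; 600 − 13 = 587 left.
May 1876 has 31 days: 587 − 31 = 556 left.
April 1876 has 30 days: 556 − 30 = 526 left.
March 1876 has 31 days: 526 − 31 = 495 left.
February 1876 has 29 days (1876 is a leap year): 495 − 29 = 466 left.
January 1876 has 31 days: 466 − 31 = 435 left.
December 1875 has 31 days: 435 − 31 = 404 left.
November 1875 has 30 days: 404 − 30 = 374 left.
October 1875 has 31 days: 374 − 31 = 343 left.
September 1875 has 30 days: 343 − 30 = 313 left.
August 1875 has 31 days: 313 − 31 = 282 left.
July 1875 has 31 days: 282 − 31 = 251 left.
June 1875 has 30 days: 251 − 30 = 221 left.
May 1875 has 31 days: 221 − 31 = 190 left.
April 1875 has 30 days: 190 − 30 = 160 left.
March 1875 has 31 days: 160 − 31 = 129 left.
February 1875 has 28 days (1875 is not a leap year): 129 − 28 = 101 left.
January 1875 has 31 days: 101 − 31 = 70 left.
December 1874 has 31 days: 70 − 31 = 39 left.
November 1874 has 30 days: 39 − 30 = 9 left.
October 1874 has 31 days; 31 − 9 = 22 → October 22, 1874.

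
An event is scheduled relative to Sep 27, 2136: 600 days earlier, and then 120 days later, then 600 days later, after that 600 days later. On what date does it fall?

September 17, 2138

Counting back 600 days from September 27, 2136:
Going back 27 days from September 27, 2136 reaches the end of the previous month; 600 − 27 = 573 left.
August 2136 has 31 days: 573 − 31 = 542 left.
July 2136 has 31 days: 542 − 31 = 511 left.
June 2136 has 30 days: 511 − 30 = 481 left.
May 2136 has 31 days: 481 − 31 = 450 left.
April 2136 has 30 days: 450 − 30 = 420 left.
March 2136 has 31 days: 420 − 31 = 389 left.
February 2136 has 29 days (2136 is a leap year): 389 − 29 = 360 left.
January 2136 has 31 days: 360 − 31 = 329 left.
December 2135 has 31 days: 329 − 31 = 298 left.
November 2135 has 30 days: 298 − 30 = 268 left.
October 2135 has 31 days: 268 − 31 = 237 left.
September 2135 has 30 days: 237 − 30 = 207 left.
August 2135 has 31 days: 207 − 31 = 176 left.
July 2135 has 31 days: 176 − 31 = 145 left.
June 2135 has 30 days: 145 − 30 = 115 left.
May 2135 has 31 days: 115 − 31 = 84 left.
April 2135 has 30 days: 84 − 30 = 54 left.
March 2135 has 31 days: 54 − 31 = 23 left.
February 2135 has 28 days; 28 − 23 = 5 → February 5, 2135.
Adding 120 days from February 5, 2135:
February has 28 days, so 28 − 5 = 23 days remain after February 5, 2135; 120 − 23 = 97 left.
March 2135 has 31 days: 97 − 31 = 66 left.
April 2135 has 30 days: 66 − 30 = 36 left.
May 2135 has 31 days: 36 − 31 = 5 left.
5 days into June 2135 → June 5, 2135.
Advancing 600 days from June 5, 2135:
June has 30 days, so 30 − 5 = 25 days remain after June 5, 2135; 600 − 25 = 575 left.
July 2135 has 31 days: 575 − 31 = 544 left.
August 2135 has 31 days: 544 − 31 = 513 left.
September 2135 has 30 days: 513 − 30 = 483 left.
October 2135 has 31 days: 483 − 31 = 452 left.
November 2135 has 30 days: 452 − 30 = 422 left.
December 2135 has 31 days: 422 − 31 = 391 left.
January 2136 has 31 days: 391 − 31 = 360 left.
February 2136 has 29 days (2136 is a leap year): 360 − 29 = 331 left.
March 2136 has 31 days: 331 − 31 = 300 left.
April 2136 has 30 days: 300 − 30 = 270 left.
May 2136 has 31 days: 270 − 31 = 239 left.
June 2136 has 30 days: 239 − 30 = 209 left.
July 2136 has 31 days: 209 − 31 = 178 left.
August 2136 has 31 days: 178 − 31 = 147 left.
September 2136 has 30 days: 147 − 30 = 117 left.
October 2136 has 31 days: 117 − 31 = 86 left.
November 2136 has 30 days: 86 − 30 = 56 left.
December 2136 has 31 days: 56 − 31 = 25 left.
25 days into January 2137 → January 25, 2137.
Advancing 600 days from January 25, 2137:
January has 31 days, so 31 − 25 = 6 days remain after January 25, 2137; 600 − 6 = 594 left.
February 2137 has 28 days (2137 is not a leap year): 594 − 28 = 566 left.
March 2137 has 31 days: 566 − 31 = 535 left.
April 2137 has 30 days: 535 − 30 = 505 left.
May 2137 has 31 days: 505 − 31 = 474 left.
June 2137 has 30 days: 474 − 30 = 444 left.
July 2137 has 31 days: 444 − 31 = 413 left.
August 2137 has 31 days: 413 − 31 = 382 left.
September 2137 has 30 days: 382 − 30 = 352 left.
October 2137 has 31 days: 352 − 31 = 321 left.
November 2137 has 30 days: 321 − 30 = 291 left.
December 2137 has 31 days: 291 − 31 = 260 left.
January 2138 has 31 days: 260 − 31 = 229 left.
February 2138 has 28 days (2138 is not a leap year): 229 − 28 = 201 left.
March 2138 has 31 days: 201 − 31 = 170 left.
April 2138 has 30 days: 170 − 30 = 140 left.
May 2138 has 31 days: 140 − 31 = 109 left.
June 2138 has 30 days: 109 − 30 = 79 left.
July 2138 has 31 days: 79 − 31 = 48 left.
August 2138 has 31 days: 48 − 31 = 17 left.
17 days into September 2138 → September 17, 2138.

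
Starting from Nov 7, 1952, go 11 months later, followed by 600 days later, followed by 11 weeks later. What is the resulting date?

August 15, 1955

Adding 11 months from November 7, 1952:
month 11 + 11 = 22, which is month 10 of year 1953 → October 1953.
Day 7 is valid in October, giving October 7, 1953.
Advancing 600 days from October 7, 1953:
October has 31 days, so 31 − 7 = 24 days remain after October 7, 1953; 600 − 24 = 576 left.
November 1953 has 30 days: 576 − 30 = 546 left.
December 1953 has 31 days: 546 − 31 = 515 left.
January 1954 has 31 days: 515 − 31 = 484 left.
February 1954 has 28 days (1954 is not a leap year): 484 − 28 = 456 left.
March 1954 has 31 days: 456 − 31 = 425 left.
April 1954 has 30 days: 425 − 30 = 395 left.
May 1954 has 31 days: 395 − 31 = 364 left.
June 1954 has 30 days: 364 − 30 = 334 left.
July 1954 has 31 days: 334 − 31 = 303 left.
August 1954 has 31 days: 303 − 31 = 272 left.
September 1954 has 30 days: 272 − 30 = 242 left.
October 1954 has 31 days: 242 − 31 = 211 left.
November 1954 has 30 days: 211 − 30 = 181 left.
December 1954 has 31 days: 181 − 31 = 150 left.
January 1955 has 31 days: 150 − 31 = 119 left.
February 1955 has 28 days (1955 is not a leap year): 119 − 28 = 91 left.
March 1955 has 31 days: 91 − 31 = 60 left.
April 1955 has 30 days: 60 − 30 = 30 left.
30 days into May 1955 → May 30, 1955.
Advancing 11 weeks (= 77 days) from May 30, 1955:
May has 31 days, so 31 − 30 = 1 day remains after May 30, 1955; 77 − 1 = 76 left.
June 1955 has 30 days: 76 − 30 = 46 left.
July 1955 has 31 days: 46 − 31 = 15 left.
15 days into August 1955 → August 15, 1955.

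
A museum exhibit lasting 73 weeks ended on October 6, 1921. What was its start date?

Subtracting 73 weeks = 511 days from October 6, 1921.
Going back 6 days from October 6, 1921 reaches the end of the previous month; 511 − 6 = 505 left.
September 1921 has 30 days: 505 − 30 = 475 left.
August 1921 has 31 days: 475 − 31 = 444 left.
July 1921 has 31 days: 444 − 31 = 413 left.
June 1921 has 30 days: 413 − 30 = 383 left.
May 1921 has 31 days: 383 − 31 = 352 left.
April 1921 has 30 days: 352 − 30 = 322 left.
March 1921 has 31 days: 322 − 31 = 291 left.
February 1921 has 28 days (1921 is not a leap year): 291 − 28 = 263 left.
January 1921 has 31 days: 263 − 31 = 232 left.
December 1920 has 31 days: 232 − 31 = 201 left.
November 1920 has 30 days: 201 − 30 = 171 left.
October 1920 has 31 days: 171 − 31 = 140 left.
September 1920 has 30 days: 140 − 30 = 110 left.
August 1920 has 31 days: 110 − 31 = 79 left.
July 1920 has 31 days: 79 − 31 = 48 left.
June 1920 has 30 days: 48 − 30 = 18 left.
May 1920 has 31 days; 31 − 18 = 13 → May 13, 1920.

May 13, 1920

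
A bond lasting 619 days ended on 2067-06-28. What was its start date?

Going back 619 days from June 28, 2067.
Going back 28 days from June 28, 2067 reaches the end of the previous month; 619 − 28 = 591 left.
May 2067 has 31 days: 591 − 31 = 560 left.
April 2067 has 30 days: 560 − 30 = 530 left.
March 2067 has 31 days: 530 − 31 = 499 left.
February 2067 has 28 days (2067 is not a leap year): 499 − 28 = 471 left.
January 2067 has 31 days: 471 − 31 = 440 left.
December 2066 has 31 days: 440 − 31 = 409 left.
November 2066 has 30 days: 409 − 30 = 379 left.
October 2066 has 31 days: 379 − 31 = 348 left.
September 2066 has 30 days: 348 − 30 = 318 left.
August 2066 has 31 days: 318 − 31 = 287 left.
July 2066 has 31 days: 287 − 31 = 256 left.
June 2066 has 30 days: 256 − 30 = 226 left.
May 2066 has 31 days: 226 − 31 = 195 left.
April 2066 has 30 days: 195 − 30 = 165 left.
March 2066 has 31 days: 165 − 31 = 134 left.
February 2066 has 28 days (2066 is not a leap year): 134 − 28 = 106 left.
January 2066 has 31 days: 106 − 31 = 75 left.
December 2065 has 31 days: 75 − 31 = 44 left.
November 2065 has 30 days: 44 − 30 = 14 left.
October 2065 has 31 days; 31 − 14 = 17 → October 17, 2065.

October 17, 2065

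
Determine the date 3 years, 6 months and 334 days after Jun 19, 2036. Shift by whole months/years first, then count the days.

November 17, 2040

Adding 3 years, 6 months and 334 days from June 19, 2036: first the month/year part, then the days.
+3 years → 2039; month 6 + 6 = 12 → December 2039.
Day 19 is valid in December, giving December 19, 2039.
Now add 334 days from December 19, 2039.
December has 31 days, so 31 − 19 = 12 days remain after December 19, 2039; 334 − 12 = 322 left.
January 2040 has 31 days: 322 − 31 = 291 left.
February 2040 has 29 days (2040 is a leap year): 291 − 29 = 262 left.
March 2040 has 31 days: 262 − 31 = 231 left.
April 2040 has 30 days: 231 − 30 = 201 left.
May 2040 has 31 days: 201 − 31 = 170 left.
June 2040 has 30 days: 170 − 30 = 140 left.
July 2040 has 31 days: 140 − 31 = 109 left.
August 2040 has 31 days: 109 − 31 = 78 left.
September 2040 has 30 days: 78 − 30 = 48 left.
October 2040 has 31 days: 48 − 31 = 17 left.
17 days into November 2040 → November 17, 2040.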